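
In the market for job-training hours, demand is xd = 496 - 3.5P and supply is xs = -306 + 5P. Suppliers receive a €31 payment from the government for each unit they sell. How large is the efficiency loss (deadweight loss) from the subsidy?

Deadweight loss = 33635/34

Pre-subsidy: 496 - 3.5P = -306 + 5P gives P* = 1604/17, x* = 2818/17.
With the subsidy, sellers receive Ps = Pb + 31 for each unit, where Pb is the price buyers pay.
Supply in terms of Pb becomes xs = -306 + 5(Pb + 31) = -151 + 5Pb. Setting this equal to demand: 496 - 3.5Pb = -151 + 5Pb, so Pb = 1294/17.
Sellers receive Ps = 1294/17 + 31 = 1821/17; x' = 496 − 3.5·(1294/17) = 3903/17.
The subsidy expands output by 3903/17 − 2818/17 = 1085/17 past the efficient level; on those units the gap between marginal cost and willingness to pay runs from 0 up to 31.
DWL = ½ × 31 × 1085/17 = 33635/34.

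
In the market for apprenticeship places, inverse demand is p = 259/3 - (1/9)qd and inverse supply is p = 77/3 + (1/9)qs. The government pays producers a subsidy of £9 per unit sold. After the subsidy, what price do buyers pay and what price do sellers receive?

Pre-subsidy: 259/3 - (1/9)q = 77/3 + (1/9)q gives q* = 273 and p* = 56.
With the subsidy, sellers receive ps = pb + 9 for each unit, where pb is the price buyers pay.
On the curves, pb = 259/3 - (1/9)q and ps = 77/3 + (1/9)q; the wedge ps − pb = 9 gives 77/3 + (1/9)q − (259/3 - (1/9)q) = 9, so q' = 313.5.
Then pb = 259/3 − (1/9)·313.5 = 51.5 and ps = 77/3 + (1/9)·313.5 = 60.5.

Buyers pay £51.5; sellers receive £60.5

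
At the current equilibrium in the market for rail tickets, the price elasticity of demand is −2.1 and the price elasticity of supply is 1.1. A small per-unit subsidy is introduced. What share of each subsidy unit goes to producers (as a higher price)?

For a small subsidy around the equilibrium, the benefit split depends on the relative slopes, which at a point are proportional to the elasticities.
Buyer share = εs/(εs + |εd|) = 1.1/(1.1 + 2.1) = 0.34375; seller share = |εd|/(εs + |εd|) = 0.65625.
So producers capture 0.65625 of the subsidy.

Producer share = 0.65625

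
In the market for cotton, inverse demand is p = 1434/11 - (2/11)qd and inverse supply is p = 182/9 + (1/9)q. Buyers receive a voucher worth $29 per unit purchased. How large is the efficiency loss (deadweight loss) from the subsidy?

Deadweight loss = $1435.5

Pre-subsidy: 1434/11 - (2/11)q = 182/9 + (1/9)q gives q* = 376 and p* = 62.
With the rebate, buyers effectively pay pb = ps − 29, where ps is the price sellers receive.
On the curves, pb = 1434/11 - (2/11)q and ps = 182/9 + (1/9)q; the wedge ps − pb = 29 gives 182/9 + (1/9)q − (1434/11 - (2/11)q) = 29, so q' = 475.
Then pb = 1434/11 − (2/11)·475 = 44 and ps = 182/9 + (1/9)·475 = 73.
The subsidy expands output by 475 − 376 = 99 past the efficient level; on those units the gap between marginal cost and willingness to pay runs from 0 up to 29.
DWL = ½ × 29 × 99 = 1435.5.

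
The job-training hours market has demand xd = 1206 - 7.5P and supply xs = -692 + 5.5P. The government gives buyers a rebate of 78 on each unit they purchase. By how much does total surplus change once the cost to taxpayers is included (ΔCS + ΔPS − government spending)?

Pre-subsidy: 1206 - 7.5P = -692 + 5.5P gives P* = 146, x* = 111.
With the rebate, buyers effectively pay Pb = Ps − 78, where Ps is the price sellers receive.
Demand in terms of Ps becomes xd = 1206 − 7.5(Ps − 78) = 1791 - 7.5Ps. Setting this equal to supply: 1791 - 7.5Ps = -692 + 5.5Ps, so Ps = 191.
Buyers pay Pb = 191 − 78 = 113; x' = -692 + 5.5·191 = 358.5.
ΔCS = ½(111 + 358.5)(146 − 113) = 7746.75; ΔPS = ½(111 + 358.5)(191 − 146) = 10563.75.
Government spending = 78 × 358.5 = 27963.
Net change = 7746.75 + 10563.75 − 27963 = -9652.5. The loss equals the DWL triangle ½·78·247.5.

Net change in total surplus = -9652.5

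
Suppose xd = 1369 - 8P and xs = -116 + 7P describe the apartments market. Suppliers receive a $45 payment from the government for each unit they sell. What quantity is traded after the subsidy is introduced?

Pre-subsidy: 1369 - 8P = -116 + 7P gives P* = 99, x* = 577.
With the subsidy, sellers receive Ps = Pb + 45 for each unit, where Pb is the price buyers pay.
Supply in terms of Pb becomes xs = -116 + 7(Pb + 45) = 199 + 7Pb. Setting this equal to demand: 1369 - 8Pb = 199 + 7Pb, so Pb = 78.
Sellers receive Ps = 78 + 45 = 123; x' = 1369 − 8·78 = 745.

x' = 745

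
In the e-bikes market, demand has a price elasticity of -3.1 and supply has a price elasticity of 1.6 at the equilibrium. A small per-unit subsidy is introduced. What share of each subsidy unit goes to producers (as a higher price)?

For a small subsidy around the equilibrium, the benefit split depends on the relative slopes, which at a point are proportional to the elasticities.
Buyer share = εs/(εs + |εd|) = 1.6/(1.6 + 3.1) = 16/47; seller share = |εd|/(εs + |εd|) = 31/47.
So producers capture 31/47 of the subsidy.

Producer share = 31/47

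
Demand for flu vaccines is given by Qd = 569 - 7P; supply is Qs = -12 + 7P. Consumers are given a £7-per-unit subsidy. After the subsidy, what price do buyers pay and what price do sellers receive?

Pre-subsidy: 569 - 7P = -12 + 7P gives P* = 41.5, Q* = 278.5.
With the rebate, buyers effectively pay Pb = Ps − 7, where Ps is the price sellers receive.
Demand in terms of Ps becomes Qd = 569 − 7(Ps − 7) = 618 - 7Ps. Setting this equal to supply: 618 - 7Ps = -12 + 7Ps, so Ps = 45.
Buyers pay Pb = 45 − 7 = 38; Q' = -12 + 7·45 = 303.

Buyers pay £38; sellers receive £45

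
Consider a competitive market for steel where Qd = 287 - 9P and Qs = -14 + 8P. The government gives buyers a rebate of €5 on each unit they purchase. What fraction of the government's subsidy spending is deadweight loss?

Pre-subsidy: 287 - 9P = -14 + 8P gives P* = 301/17, Q* = 2170/17.
With the rebate, buyers effectively pay Pb = Ps − 5, where Ps is the price sellers receive.
Demand in terms of Ps becomes Qd = 287 − 9(Ps − 5) = 332 - 9Ps. Setting this equal to supply: 332 - 9Ps = -14 + 8Ps, so Ps = 346/17.
Buyers pay Pb = 346/17 − 5 = 261/17; Q' = -14 + 8·(346/17) = 2530/17.
ΔCS = ½(2170/17 + 2530/17)(301/17 − 261/17) = 94000/289; ΔPS = ½(2170/17 + 2530/17)(346/17 − 301/17) = 105750/289.
Government spending = 5 × 2530/17 = 12650/17.
DWL = ½ × 5 × (2530/17 − 2170/17) = 900/17; fraction = (900/17) / (12650/17) = 18/253.

DWL / government spending = 18/253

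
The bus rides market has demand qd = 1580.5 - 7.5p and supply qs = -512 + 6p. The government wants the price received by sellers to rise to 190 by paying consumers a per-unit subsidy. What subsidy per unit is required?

At a seller price of 190, quantity supplied is -512 + 6·190 = 628.
Buyers absorb 628 only when they pay pb with 1580.5 − 7.5·pb = 628, i.e. pb = 127.
s = ps − pb = 190 − 127 = 63.

Required subsidy s = 63 per unit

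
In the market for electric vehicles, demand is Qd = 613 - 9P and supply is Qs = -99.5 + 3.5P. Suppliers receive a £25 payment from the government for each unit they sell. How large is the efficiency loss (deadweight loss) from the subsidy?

Pre-subsidy: 613 - 9P = -99.5 + 3.5P gives P* = 57, Q* = 100.
With the subsidy, sellers receive Ps = Pb + 25 for each unit, where Pb is the price buyers pay.
Supply in terms of Pb becomes Qs = -99.5 + 3.5(Pb + 25) = -12 + 3.5Pb. Setting this equal to demand: 613 - 9Pb = -12 + 3.5Pb, so Pb = 50.
Sellers receive Ps = 50 + 25 = 75; Q' = 613 − 9·50 = 163.
The subsidy expands output by 163 − 100 = 63 past the efficient level; on those units the gap between marginal cost and willingness to pay runs from 0 up to 25.
DWL = ½ × 25 × 63 = 787.5.

Deadweight loss = £787.5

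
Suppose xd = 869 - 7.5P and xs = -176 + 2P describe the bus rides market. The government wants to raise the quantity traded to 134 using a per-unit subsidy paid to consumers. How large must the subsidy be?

At x = 134, invert demand for the buyer price: Pb = (869 − 134)/7.5 = 98; invert supply for the seller price: Ps = (134 − (-176))/2 = 155.
The subsidy must fill the gap: s = Ps − Pb = 155 − 98 = 57.

Required subsidy s = 57 per unit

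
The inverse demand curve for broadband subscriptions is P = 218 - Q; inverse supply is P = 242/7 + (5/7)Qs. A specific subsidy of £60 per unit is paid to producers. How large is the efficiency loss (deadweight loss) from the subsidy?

Deadweight loss = £1050

Pre-subsidy: 218 - Q = 242/7 + (5/7)Q gives Q* = 107 and P* = 111.
With the subsidy, sellers receive Ps = Pb + 60 for each unit, where Pb is the price buyers pay.
On the curves, Pb = 218 - Q and Ps = 242/7 + (5/7)Q; the wedge Ps − Pb = 60 gives 242/7 + (5/7)Q − (218 - Q) = 60, so Q' = 142.
Then Pb = 218 − 1·142 = 76 and Ps = 242/7 + (5/7)·142 = 136.
The subsidy expands output by 142 − 107 = 35 past the efficient level; on those units the gap between marginal cost and willingness to pay runs from 0 up to 60.
DWL = ½ × 60 × 35 = 1050.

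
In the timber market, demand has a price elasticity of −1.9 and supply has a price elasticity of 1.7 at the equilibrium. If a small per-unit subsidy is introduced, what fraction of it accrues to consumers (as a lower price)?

For a small subsidy around the equilibrium, the benefit split depends on the relative slopes, which at a point are proportional to the elasticities.
Buyer share = εs/(εs + |εd|) = 1.7/(1.7 + 1.9) = 17/36; seller share = |εd|/(εs + |εd|) = 19/36.

Consumer share = 17/36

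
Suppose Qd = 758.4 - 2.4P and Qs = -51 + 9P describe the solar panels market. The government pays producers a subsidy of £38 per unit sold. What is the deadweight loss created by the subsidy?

Deadweight loss = £1368

Pre-subsidy: 758.4 - 2.4P = -51 + 9P gives P* = 71, Q* = 588.
With the subsidy, sellers receive Ps = Pb + 38 for each unit, where Pb is the price buyers pay.
Supply in terms of Pb becomes Qs = -51 + 9(Pb + 38) = 291 + 9Pb. Setting this equal to demand: 758.4 - 2.4Pb = 291 + 9Pb, so Pb = 41.
Sellers receive Ps = 41 + 38 = 79; Q' = 758.4 − 2.4·41 = 660.
The subsidy expands output by 660 − 588 = 72 past the efficient level; on those units the gap between marginal cost and willingness to pay runs from 0 up to 38.
DWL = ½ × 38 × 72 = 1368.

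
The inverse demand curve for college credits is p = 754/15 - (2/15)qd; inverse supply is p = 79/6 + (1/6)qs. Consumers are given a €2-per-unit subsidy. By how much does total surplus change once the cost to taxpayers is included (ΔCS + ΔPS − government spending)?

Pre-subsidy: 754/15 - (2/15)q = 79/6 + (1/6)q gives q* = 371/3 and p* = 304/9.
With the rebate, buyers effectively pay pb = ps − 2, where ps is the price sellers receive.
On the curves, pb = 754/15 - (2/15)q and ps = 79/6 + (1/6)q; the wedge ps − pb = 2 gives 79/6 + (1/6)q − (754/15 - (2/15)q) = 2, so q' = 391/3.
Then pb = 754/15 − (2/15)·(391/3) = 296/9 and ps = 79/6 + (1/6)·(391/3) = 314/9.
ΔCS = ½(371/3 + 391/3)(304/9 − 296/9) = 1016/9; ΔPS = ½(371/3 + 391/3)(314/9 − 304/9) = 1270/9.
Government spending = 2 × 391/3 = 782/3.
Net change = 1016/9 + 1270/9 − 782/3 = -20/3. The loss equals the DWL triangle ½·2·20/3.

Net change in total surplus = -20/3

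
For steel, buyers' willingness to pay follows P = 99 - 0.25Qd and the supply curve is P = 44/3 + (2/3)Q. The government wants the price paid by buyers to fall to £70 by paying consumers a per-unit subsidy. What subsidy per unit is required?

At a buyer price of 70, quantity demanded is 396 − 4·70 = 116.
Sellers supply 116 only when they receive Ps = 44/3 + (2/3)·116 = 92.
s = Ps − Pb = 92 − 70 = 22.

Required subsidy s = £22 per unit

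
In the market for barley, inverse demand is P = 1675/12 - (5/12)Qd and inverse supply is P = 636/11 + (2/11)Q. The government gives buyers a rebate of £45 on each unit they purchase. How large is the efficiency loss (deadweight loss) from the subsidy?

Deadweight loss = 133650/79

Pre-subsidy: 1675/12 - (5/12)Q = 636/11 + (2/11)Q gives Q* = 10793/79 and P* = 6530/79.
With the rebate, buyers effectively pay Pb = Ps − 45, where Ps is the price sellers receive.
On the curves, Pb = 1675/12 - (5/12)Q and Ps = 636/11 + (2/11)Q; the wedge Ps − Pb = 45 gives 636/11 + (2/11)Q − (1675/12 - (5/12)Q) = 45, so Q' = 16733/79.
Then Pb = 1675/12 − (5/12)·(16733/79) = 4055/79 and Ps = 636/11 + (2/11)·(16733/79) = 7610/79.
The subsidy expands output by 16733/79 − 10793/79 = 5940/79 past the efficient level; on those units the gap between marginal cost and willingness to pay runs from 0 up to 45.
DWL = ½ × 45 × 5940/79 = 133650/79.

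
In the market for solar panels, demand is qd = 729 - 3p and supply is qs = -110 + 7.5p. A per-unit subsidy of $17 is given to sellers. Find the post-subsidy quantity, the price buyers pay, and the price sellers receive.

Pre-subsidy: 729 - 3p = -110 + 7.5p gives p* = 1678/21, q* = 3425/7.
With the subsidy, sellers receive ps = pb + 17 for each unit, where pb is the price buyers pay.
Supply in terms of pb becomes qs = -110 + 7.5(pb + 17) = 17.5 + 7.5pb. Setting this equal to demand: 729 - 3pb = 17.5 + 7.5pb, so pb = 1423/21.
Sellers receive ps = 1423/21 + 17 = 1780/21; q' = 729 − 3·(1423/21) = 3680/7.

q' = 3680/7; buyers pay 1423/21; sellers receive 1780/21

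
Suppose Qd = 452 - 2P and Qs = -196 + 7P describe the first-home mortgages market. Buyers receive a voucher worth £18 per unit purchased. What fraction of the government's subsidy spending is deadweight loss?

DWL / government spending = 1/24

Pre-subsidy: 452 - 2P = -196 + 7P gives P* = 72, Q* = 308.
With the rebate, buyers effectively pay Pb = Ps − 18, where Ps is the price sellers receive.
Demand in terms of Ps becomes Qd = 452 − 2(Ps − 18) = 488 - 2Ps. Setting this equal to supply: 488 - 2Ps = -196 + 7Ps, so Ps = 76.
Buyers pay Pb = 76 − 18 = 58; Q' = -196 + 7·76 = 336.
ΔCS = ½(308 + 336)(72 − 58) = 4508; ΔPS = ½(308 + 336)(76 − 72) = 1288.
Government spending = 18 × 336 = 6048.
DWL = ½ × 18 × (336 − 308) = 252; fraction = 252 / 6048 = 1/24.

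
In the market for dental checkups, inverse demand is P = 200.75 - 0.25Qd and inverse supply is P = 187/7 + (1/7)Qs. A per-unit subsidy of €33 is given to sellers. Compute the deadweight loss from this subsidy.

Pre-subsidy: 200.75 - 0.25Q = 187/7 + (1/7)Q gives Q* = 443 and P* = 90.
With the subsidy, sellers receive Ps = Pb + 33 for each unit, where Pb is the price buyers pay.
On the curves, Pb = 200.75 - 0.25Q and Ps = 187/7 + (1/7)Q; the wedge Ps − Pb = 33 gives 187/7 + (1/7)Q − (200.75 - 0.25Q) = 33, so Q' = 527.
Then Pb = 200.75 − 0.25·527 = 69 and Ps = 187/7 + (1/7)·527 = 102.
The subsidy expands output by 527 − 443 = 84 past the efficient level; on those units the gap between marginal cost and willingness to pay runs from 0 up to 33.
DWL = ½ × 33 × 84 = 1386.

Deadweight loss = €1386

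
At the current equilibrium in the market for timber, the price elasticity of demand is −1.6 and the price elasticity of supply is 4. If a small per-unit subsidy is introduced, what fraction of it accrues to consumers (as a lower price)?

For a small subsidy around the equilibrium, the benefit split depends on the relative slopes, which at a point are proportional to the elasticities.
Buyer share = εs/(εs + |εd|) = 4/(4 + 1.6) = 5/7; seller share = |εd|/(εs + |εd|) = 2/7.

Consumer share = 5/7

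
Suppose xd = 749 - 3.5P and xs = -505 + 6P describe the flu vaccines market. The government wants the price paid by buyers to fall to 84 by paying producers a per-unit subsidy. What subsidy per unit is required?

At a buyer price of 84, quantity demanded is 749 − 3.5·84 = 455.
Sellers supply 455 only when they receive Ps with -505 + 6·Ps = 455, i.e. Ps = 160.
s = Ps − Pb = 160 − 84 = 76.

Required subsidy s = 76 per unit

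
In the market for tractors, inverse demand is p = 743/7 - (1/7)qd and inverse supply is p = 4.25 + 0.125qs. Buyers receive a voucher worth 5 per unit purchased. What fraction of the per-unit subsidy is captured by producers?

Pre-subsidy: 743/7 - (1/7)q = 4.25 + 0.125q gives q* = 380.4 and p* = 51.8.
With the rebate, buyers effectively pay pb = ps − 5, where ps is the price sellers receive.
On the curves, pb = 743/7 - (1/7)q and ps = 4.25 + 0.125q; the wedge ps − pb = 5 gives 4.25 + 0.125q − (743/7 - (1/7)q) = 5, so q' = 5986/15.
Then pb = 743/7 − (1/7)·(5986/15) = 737/15 and ps = 4.25 + 0.125·(5986/15) = 812/15.
Buyers' price falls by p* − pb = 51.8 − 737/15 = 8/3; sellers' price rises by ps − p* = 812/15 − 51.8 = 7/3.
So producers capture (7/3)/5 = 7/15 of each unit of subsidy.

Producer share = 7/15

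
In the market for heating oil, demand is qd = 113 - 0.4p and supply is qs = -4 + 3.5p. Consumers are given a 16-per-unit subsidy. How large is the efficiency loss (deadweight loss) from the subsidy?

Deadweight loss = 1792/39

Pre-subsidy: 113 - 0.4p = -4 + 3.5p gives p* = 30, q* = 101.
With the rebate, buyers effectively pay pb = ps − 16, where ps is the price sellers receive.
Demand in terms of ps becomes qd = 113 − 0.4(ps − 16) = 119.4 - 0.4ps. Setting this equal to supply: 119.4 - 0.4ps = -4 + 3.5ps, so ps = 1234/39.
Buyers pay pb = 1234/39 − 16 = 610/39; q' = -4 + 3.5·(1234/39) = 4163/39.
The subsidy expands output by 4163/39 − 101 = 224/39 past the efficient level; on those units the gap between marginal cost and willingness to pay runs from 0 up to 16.
DWL = ½ × 16 × 224/39 = 1792/39.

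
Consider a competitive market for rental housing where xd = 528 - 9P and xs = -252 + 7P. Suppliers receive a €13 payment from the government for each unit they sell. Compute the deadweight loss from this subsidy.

Deadweight loss = €332.71875

Pre-subsidy: 528 - 9P = -252 + 7P gives P* = 48.75, x* = 89.25.
With the subsidy, sellers receive Ps = Pb + 13 for each unit, where Pb is the price buyers pay.
Supply in terms of Pb becomes xs = -252 + 7(Pb + 13) = -161 + 7Pb. Setting this equal to demand: 528 - 9Pb = -161 + 7Pb, so Pb = 43.0625.
Sellers receive Ps = 43.0625 + 13 = 56.0625; x' = 528 − 9·43.0625 = 140.4375.
The subsidy expands output by 140.4375 − 89.25 = 51.1875 past the efficient level; on those units the gap between marginal cost and willingness to pay runs from 0 up to 13.
DWL = ½ × 13 × 51.1875 = 332.71875.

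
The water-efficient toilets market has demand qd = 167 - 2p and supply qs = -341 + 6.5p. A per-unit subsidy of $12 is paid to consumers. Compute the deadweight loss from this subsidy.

Deadweight loss = 1872/17

Pre-subsidy: 167 - 2p = -341 + 6.5p gives p* = 1016/17, q* = 807/17.
With the rebate, buyers effectively pay pb = ps − 12, where ps is the price sellers receive.
Demand in terms of ps becomes qd = 167 − 2(ps − 12) = 191 - 2ps. Setting this equal to supply: 191 - 2ps = -341 + 6.5ps, so ps = 1064/17.
Buyers pay pb = 1064/17 − 12 = 860/17; q' = -341 + 6.5·(1064/17) = 1119/17.
The subsidy expands output by 1119/17 − 807/17 = 312/17 past the efficient level; on those units the gap between marginal cost and willingness to pay runs from 0 up to 12.
DWL = ½ × 12 × 312/17 = 1872/17.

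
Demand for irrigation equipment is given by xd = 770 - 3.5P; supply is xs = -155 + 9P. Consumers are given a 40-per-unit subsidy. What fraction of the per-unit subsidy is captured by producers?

Pre-subsidy: 770 - 3.5P = -155 + 9P gives P* = 74, x* = 511.
With the rebate, buyers effectively pay Pb = Ps − 40, where Ps is the price sellers receive.
Demand in terms of Ps becomes xd = 770 − 3.5(Ps − 40) = 910 - 3.5Ps. Setting this equal to supply: 910 - 3.5Ps = -155 + 9Ps, so Ps = 85.2.
Buyers pay Pb = 85.2 − 40 = 45.2; x' = -155 + 9·85.2 = 611.8.
Buyers' price falls by P* − Pb = 74 − 45.2 = 28.8; sellers' price rises by Ps − P* = 85.2 − 74 = 11.2.
So producers capture 11.2/40 = 0.28 of each unit of subsidy.

Producer share = 0.28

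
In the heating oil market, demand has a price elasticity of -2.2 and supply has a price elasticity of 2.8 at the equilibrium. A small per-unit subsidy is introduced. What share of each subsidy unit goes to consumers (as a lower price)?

For a small subsidy around the equilibrium, the benefit split depends on the relative slopes, which at a point are proportional to the elasticities.
Buyer share = εs/(εs + |εd|) = 2.8/(2.8 + 2.2) = 0.56; seller share = |εd|/(εs + |εd|) = 0.44.

Consumer share = 0.56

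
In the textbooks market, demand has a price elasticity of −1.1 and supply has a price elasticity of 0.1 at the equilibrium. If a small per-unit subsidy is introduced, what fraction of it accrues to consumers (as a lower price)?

For a small subsidy around the equilibrium, the benefit split depends on the relative slopes, which at a point are proportional to the elasticities.
Buyer share = εs/(εs + |εd|) = 0.1/(0.1 + 1.1) = 1/12; seller share = |εd|/(εs + |εd|) = 11/12.

Consumer share = 1/12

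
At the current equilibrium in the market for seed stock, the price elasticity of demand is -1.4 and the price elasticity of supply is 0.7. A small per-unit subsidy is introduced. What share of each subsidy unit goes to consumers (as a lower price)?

For a small subsidy around the equilibrium, the benefit split depends on the relative slopes, which at a point are proportional to the elasticities.
Buyer share = εs/(εs + |εd|) = 0.7/(0.7 + 1.4) = 1/3; seller share = |εd|/(εs + |εd|) = 2/3.

Consumer share = 1/3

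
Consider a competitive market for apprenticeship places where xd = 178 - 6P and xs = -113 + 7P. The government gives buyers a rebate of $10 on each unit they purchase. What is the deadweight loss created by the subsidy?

Pre-subsidy: 178 - 6P = -113 + 7P gives P* = 291/13, x* = 568/13.
With the rebate, buyers effectively pay Pb = Ps − 10, where Ps is the price sellers receive.
Demand in terms of Ps becomes xd = 178 − 6(Ps − 10) = 238 - 6Ps. Setting this equal to supply: 238 - 6Ps = -113 + 7Ps, so Ps = 27.
Buyers pay Pb = 27 − 10 = 17; x' = -113 + 7·27 = 76.
The subsidy expands output by 76 − 568/13 = 420/13 past the efficient level; on those units the gap between marginal cost and willingness to pay runs from 0 up to 10.
DWL = ½ × 10 × 420/13 = 2100/13.

Deadweight loss = 2100/13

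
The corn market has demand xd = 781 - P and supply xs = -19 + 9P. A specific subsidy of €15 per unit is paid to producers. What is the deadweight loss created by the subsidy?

Deadweight loss = €101.25

Pre-subsidy: 781 - P = -19 + 9P gives P* = 80, x* = 701.
With the subsidy, sellers receive Ps = Pb + 15 for each unit, where Pb is the price buyers pay.
Supply in terms of Pb becomes xs = -19 + 9(Pb + 15) = 116 + 9Pb. Setting this equal to demand: 781 - Pb = 116 + 9Pb, so Pb = 66.5.
Sellers receive Ps = 66.5 + 15 = 81.5; x' = 781 − 1·66.5 = 714.5.
The subsidy expands output by 714.5 − 701 = 13.5 past the efficient level; on those units the gap between marginal cost and willingness to pay runs from 0 up to 15.
DWL = ½ × 15 × 13.5 = 101.25.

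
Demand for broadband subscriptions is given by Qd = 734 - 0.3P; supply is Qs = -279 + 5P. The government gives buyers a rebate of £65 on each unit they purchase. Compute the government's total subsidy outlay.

Pre-subsidy: 734 - 0.3P = -279 + 5P gives P* = 10130/53, Q* = 35863/53.
With the rebate, buyers effectively pay Pb = Ps − 65, where Ps is the price sellers receive.
Demand in terms of Ps becomes Qd = 734 − 0.3(Ps − 65) = 753.5 - 0.3Ps. Setting this equal to supply: 753.5 - 0.3Ps = -279 + 5Ps, so Ps = 10325/53.
Buyers pay Pb = 10325/53 − 65 = 6880/53; Q' = -279 + 5·(10325/53) = 36838/53.
Government outlay = subsidy × quantity = 65 × 36838/53 = 2394470/53.

Government cost = 2394470/53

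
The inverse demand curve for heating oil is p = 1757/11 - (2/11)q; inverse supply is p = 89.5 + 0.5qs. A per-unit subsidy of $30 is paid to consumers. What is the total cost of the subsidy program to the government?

Government cost = $4410

Pre-subsidy: 1757/11 - (2/11)q = 89.5 + 0.5q gives q* = 103 and p* = 141.
With the rebate, buyers effectively pay pb = ps − 30, where ps is the price sellers receive.
On the curves, pb = 1757/11 - (2/11)q and ps = 89.5 + 0.5q; the wedge ps − pb = 30 gives 89.5 + 0.5q − (1757/11 - (2/11)q) = 30, so q' = 147.
Then pb = 1757/11 − (2/11)·147 = 133 and ps = 89.5 + 0.5·147 = 163.
Government outlay = subsidy × quantity = 30 × 147 = 4410.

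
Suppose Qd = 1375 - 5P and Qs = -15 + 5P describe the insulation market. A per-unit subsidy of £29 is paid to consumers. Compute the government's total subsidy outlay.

Government cost = £21822.5

Pre-subsidy: 1375 - 5P = -15 + 5P gives P* = 139, Q* = 680.
With the rebate, buyers effectively pay Pb = Ps − 29, where Ps is the price sellers receive.
Demand in terms of Ps becomes Qd = 1375 − 5(Ps − 29) = 1520 - 5Ps. Setting this equal to supply: 1520 - 5Ps = -15 + 5Ps, so Ps = 153.5.
Buyers pay Pb = 153.5 − 29 = 124.5; Q' = -15 + 5·153.5 = 752.5.
Government outlay = subsidy × quantity = 29 × 752.5 = 21822.5.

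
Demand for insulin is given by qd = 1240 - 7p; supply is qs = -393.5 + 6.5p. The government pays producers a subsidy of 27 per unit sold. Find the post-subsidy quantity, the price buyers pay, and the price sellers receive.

Pre-subsidy: 1240 - 7p = -393.5 + 6.5p gives p* = 121, q* = 393.
With the subsidy, sellers receive ps = pb + 27 for each unit, where pb is the price buyers pay.
Supply in terms of pb becomes qs = -393.5 + 6.5(pb + 27) = -218 + 6.5pb. Setting this equal to demand: 1240 - 7pb = -218 + 6.5pb, so pb = 108.
Sellers receive ps = 108 + 27 = 135; q' = 1240 − 7·108 = 484.

q' = 484; buyers pay 108; sellers receive 135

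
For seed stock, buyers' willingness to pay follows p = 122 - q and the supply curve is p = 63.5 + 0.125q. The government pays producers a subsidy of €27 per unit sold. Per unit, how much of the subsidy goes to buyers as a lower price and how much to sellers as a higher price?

Buyers gain €24 per unit; sellers gain €3 per unit

Pre-subsidy: 122 - q = 63.5 + 0.125q gives q* = 52 and p* = 70.
With the subsidy, sellers receive ps = pb + 27 for each unit, where pb is the price buyers pay.
On the curves, pb = 122 - q and ps = 63.5 + 0.125q; the wedge ps − pb = 27 gives 63.5 + 0.125q − (122 - q) = 27, so q' = 76.
Then pb = 122 − 1·76 = 46 and ps = 63.5 + 0.125·76 = 73.
Buyers' price falls by p* − pb = 70 − 46 = 24; sellers' price rises by ps − p* = 73 − 70 = 3.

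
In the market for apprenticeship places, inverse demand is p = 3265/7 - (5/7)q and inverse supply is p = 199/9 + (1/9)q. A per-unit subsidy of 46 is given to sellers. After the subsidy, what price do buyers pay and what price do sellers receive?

Pre-subsidy: 3265/7 - (5/7)q = 199/9 + (1/9)q gives q* = 6998/13 and p* = 1065/13.
With the subsidy, sellers receive ps = pb + 46 for each unit, where pb is the price buyers pay.
On the curves, pb = 3265/7 - (5/7)q and ps = 199/9 + (1/9)q; the wedge ps − pb = 46 gives 199/9 + (1/9)q − (3265/7 - (5/7)q) = 46, so q' = 15445/26.
Then pb = 3265/7 − (5/7)·(15445/26) = 1095/26 and ps = 199/9 + (1/9)·(15445/26) = 2291/26.

Buyers pay 1095/26; sellers receive 2291/26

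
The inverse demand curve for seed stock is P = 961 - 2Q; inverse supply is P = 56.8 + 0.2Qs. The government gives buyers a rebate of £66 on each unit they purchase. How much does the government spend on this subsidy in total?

Pre-subsidy: 961 - 2Q = 56.8 + 0.2Q gives Q* = 411 and P* = 139.
With the rebate, buyers effectively pay Pb = Ps − 66, where Ps is the price sellers receive.
On the curves, Pb = 961 - 2Q and Ps = 56.8 + 0.2Q; the wedge Ps − Pb = 66 gives 56.8 + 0.2Q − (961 - 2Q) = 66, so Q' = 441.
Then Pb = 961 − 2·441 = 79 and Ps = 56.8 + 0.2·441 = 145.
Government outlay = subsidy × quantity = 66 × 441 = 29106.

Government cost = £29106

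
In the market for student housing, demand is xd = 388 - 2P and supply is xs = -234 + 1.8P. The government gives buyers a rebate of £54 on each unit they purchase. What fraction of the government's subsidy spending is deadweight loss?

Pre-subsidy: 388 - 2P = -234 + 1.8P gives P* = 3110/19, x* = 1152/19.
With the rebate, buyers effectively pay Pb = Ps − 54, where Ps is the price sellers receive.
Demand in terms of Ps becomes xd = 388 − 2(Ps − 54) = 496 - 2Ps. Setting this equal to supply: 496 - 2Ps = -234 + 1.8Ps, so Ps = 3650/19.
Buyers pay Pb = 3650/19 − 54 = 2624/19; x' = -234 + 1.8·(3650/19) = 2124/19.
ΔCS = ½(1152/19 + 2124/19)(3110/19 − 2624/19) = 796068/361; ΔPS = ½(1152/19 + 2124/19)(3650/19 − 3110/19) = 884520/361.
Government spending = 54 × 2124/19 = 114696/19.
DWL = ½ × 54 × (2124/19 − 1152/19) = 26244/19; fraction = (26244/19) / (114696/19) = 27/118.

DWL / government spending = 27/118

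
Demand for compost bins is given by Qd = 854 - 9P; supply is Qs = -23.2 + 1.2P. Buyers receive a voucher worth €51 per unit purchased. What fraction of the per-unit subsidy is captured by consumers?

Consumer share = 2/17

Pre-subsidy: 854 - 9P = -23.2 + 1.2P gives P* = 86, Q* = 80.
With the rebate, buyers effectively pay Pb = Ps − 51, where Ps is the price sellers receive.
Demand in terms of Ps becomes Qd = 854 − 9(Ps − 51) = 1313 - 9Ps. Setting this equal to supply: 1313 - 9Ps = -23.2 + 1.2Ps, so Ps = 131.
Buyers pay Pb = 131 − 51 = 80; Q' = -23.2 + 1.2·131 = 134.
Buyers' price falls by P* − Pb = 86 − 80 = 6; sellers' price rises by Ps − P* = 131 − 86 = 45.
So consumers capture 6/51 = 2/17 of each unit of subsidy.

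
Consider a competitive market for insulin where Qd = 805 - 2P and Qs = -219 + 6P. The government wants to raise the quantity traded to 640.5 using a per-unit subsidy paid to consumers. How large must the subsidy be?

Required subsidy s = 61 per unit

At Q = 640.5, invert demand for the buyer price: Pb = (805 − 640.5)/2 = 82.25; invert supply for the seller price: Ps = (640.5 − (-219))/6 = 143.25.
The subsidy must fill the gap: s = Ps − Pb = 143.25 − 82.25 = 61.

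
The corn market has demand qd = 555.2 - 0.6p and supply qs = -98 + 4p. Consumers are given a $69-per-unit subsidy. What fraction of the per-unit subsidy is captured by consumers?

Pre-subsidy: 555.2 - 0.6p = -98 + 4p gives p* = 142, q* = 470.
With the rebate, buyers effectively pay pb = ps − 69, where ps is the price sellers receive.
Demand in terms of ps becomes qd = 555.2 − 0.6(ps − 69) = 596.6 - 0.6ps. Setting this equal to supply: 596.6 - 0.6ps = -98 + 4ps, so ps = 151.
Buyers pay pb = 151 − 69 = 82; q' = -98 + 4·151 = 506.
Buyers' price falls by p* − pb = 142 − 82 = 60; sellers' price rises by ps − p* = 151 − 142 = 9.
So consumers capture 60/69 = 20/23 of each unit of subsidy.

Consumer share = 20/23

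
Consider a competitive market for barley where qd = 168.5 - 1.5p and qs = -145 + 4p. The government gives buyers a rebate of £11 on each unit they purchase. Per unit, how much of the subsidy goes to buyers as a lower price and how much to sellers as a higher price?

Buyers gain £8 per unit; sellers gain £3 per unit

Pre-subsidy: 168.5 - 1.5p = -145 + 4p gives p* = 57, q* = 83.
With the rebate, buyers effectively pay pb = ps − 11, where ps is the price sellers receive.
Demand in terms of ps becomes qd = 168.5 − 1.5(ps − 11) = 185 - 1.5ps. Setting this equal to supply: 185 - 1.5ps = -145 + 4ps, so ps = 60.
Buyers pay pb = 60 − 11 = 49; q' = -145 + 4·60 = 95.
Buyers' price falls by p* − pb = 57 − 49 = 8; sellers' price rises by ps − p* = 60 − 57 = 3.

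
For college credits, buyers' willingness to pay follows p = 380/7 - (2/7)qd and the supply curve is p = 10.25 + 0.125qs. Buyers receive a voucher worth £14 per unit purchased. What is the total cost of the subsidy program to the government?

Pre-subsidy: 380/7 - (2/7)q = 10.25 + 0.125q gives q* = 2466/23 and p* = 544/23.
With the rebate, buyers effectively pay pb = ps − 14, where ps is the price sellers receive.
On the curves, pb = 380/7 - (2/7)q and ps = 10.25 + 0.125q; the wedge ps − pb = 14 gives 10.25 + 0.125q − (380/7 - (2/7)q) = 14, so q' = 3250/23.
Then pb = 380/7 − (2/7)·(3250/23) = 320/23 and ps = 10.25 + 0.125·(3250/23) = 642/23.
Government outlay = subsidy × quantity = 14 × 3250/23 = 45500/23.

Government cost = 45500/23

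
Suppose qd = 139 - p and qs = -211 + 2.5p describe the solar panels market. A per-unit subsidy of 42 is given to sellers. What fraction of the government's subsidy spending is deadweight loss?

DWL / government spending = 5/23

Pre-subsidy: 139 - p = -211 + 2.5p gives p* = 100, q* = 39.
With the subsidy, sellers receive ps = pb + 42 for each unit, where pb is the price buyers pay.
Supply in terms of pb becomes qs = -211 + 2.5(pb + 42) = -106 + 2.5pb. Setting this equal to demand: 139 - pb = -106 + 2.5pb, so pb = 70.
Sellers receive ps = 70 + 42 = 112; q' = 139 − 1·70 = 69.
ΔCS = ½(39 + 69)(100 − 70) = 1620; ΔPS = ½(39 + 69)(112 − 100) = 648.
Government spending = 42 × 69 = 2898.
DWL = ½ × 42 × (69 − 39) = 630; fraction = 630 / 2898 = 5/23.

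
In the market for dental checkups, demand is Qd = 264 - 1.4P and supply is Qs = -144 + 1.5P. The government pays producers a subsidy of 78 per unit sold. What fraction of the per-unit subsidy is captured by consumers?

Pre-subsidy: 264 - 1.4P = -144 + 1.5P gives P* = 4080/29, Q* = 1944/29.
With the subsidy, sellers receive Ps = Pb + 78 for each unit, where Pb is the price buyers pay.
Supply in terms of Pb becomes Qs = -144 + 1.5(Pb + 78) = -27 + 1.5Pb. Setting this equal to demand: 264 - 1.4Pb = -27 + 1.5Pb, so Pb = 2910/29.
Sellers receive Ps = 2910/29 + 78 = 5172/29; Q' = 264 − 1.4·(2910/29) = 3582/29.
Buyers' price falls by P* − Pb = 4080/29 − 2910/29 = 1170/29; sellers' price rises by Ps − P* = 5172/29 − 4080/29 = 1092/29.
So consumers capture (1170/29)/78 = 15/29 of each unit of subsidy.

Consumer share = 15/29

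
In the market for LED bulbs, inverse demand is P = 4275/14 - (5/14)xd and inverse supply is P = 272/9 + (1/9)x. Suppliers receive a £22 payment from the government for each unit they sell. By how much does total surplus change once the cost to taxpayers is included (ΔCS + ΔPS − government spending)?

Pre-subsidy: 4275/14 - (5/14)x = 272/9 + (1/9)x gives x* = 34667/59 and P* = 5635/59.
With the subsidy, sellers receive Ps = Pb + 22 for each unit, where Pb is the price buyers pay.
On the curves, Pb = 4275/14 - (5/14)x and Ps = 272/9 + (1/9)x; the wedge Ps − Pb = 22 gives 272/9 + (1/9)x − (4275/14 - (5/14)x) = 22, so x' = 37439/59.
Then Pb = 4275/14 − (5/14)·(37439/59) = 4645/59 and Ps = 272/9 + (1/9)·(37439/59) = 5943/59.
ΔCS = ½(34667/59 + 37439/59)(5635/59 − 4645/59) = 35692470/3481; ΔPS = ½(34667/59 + 37439/59)(5943/59 − 5635/59) = 11104324/3481.
Government spending = 22 × 37439/59 = 823658/59.
Net change = 35692470/3481 + 11104324/3481 − 823658/59 = -30492/59. The loss equals the DWL triangle ½·22·2772/59.

Net change in total surplus = -30492/59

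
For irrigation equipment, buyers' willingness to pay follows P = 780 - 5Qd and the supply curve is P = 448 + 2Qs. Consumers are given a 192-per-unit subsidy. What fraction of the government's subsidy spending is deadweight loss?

Pre-subsidy: 780 - 5Q = 448 + 2Q gives Q* = 332/7 and P* = 3800/7.
With the rebate, buyers effectively pay Pb = Ps − 192, where Ps is the price sellers receive.
On the curves, Pb = 780 - 5Q and Ps = 448 + 2Q; the wedge Ps − Pb = 192 gives 448 + 2Q − (780 - 5Q) = 192, so Q' = 524/7.
Then Pb = 780 − 5·(524/7) = 2840/7 and Ps = 448 + 2·(524/7) = 4184/7.
ΔCS = ½(332/7 + 524/7)(3800/7 − 2840/7) = 410880/49; ΔPS = ½(332/7 + 524/7)(4184/7 − 3800/7) = 164352/49.
Government spending = 192 × 524/7 = 100608/7.
DWL = ½ × 192 × (524/7 − 332/7) = 18432/7; fraction = (18432/7) / (100608/7) = 24/131.

DWL / government spending = 24/131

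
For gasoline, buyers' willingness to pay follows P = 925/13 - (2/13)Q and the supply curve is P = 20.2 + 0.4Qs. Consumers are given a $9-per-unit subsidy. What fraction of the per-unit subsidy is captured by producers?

Producer share = 13/18

Pre-subsidy: 925/13 - (2/13)Q = 20.2 + 0.4Q gives Q* = 92 and P* = 57.
With the rebate, buyers effectively pay Pb = Ps − 9, where Ps is the price sellers receive.
On the curves, Pb = 925/13 - (2/13)Q and Ps = 20.2 + 0.4Q; the wedge Ps − Pb = 9 gives 20.2 + 0.4Q − (925/13 - (2/13)Q) = 9, so Q' = 108.25.
Then Pb = 925/13 − (2/13)·108.25 = 54.5 and Ps = 20.2 + 0.4·108.25 = 63.5.
Buyers' price falls by P* − Pb = 57 − 54.5 = 2.5; sellers' price rises by Ps − P* = 63.5 − 57 = 6.5.
So producers capture 6.5/9 = 13/18 of each unit of subsidy.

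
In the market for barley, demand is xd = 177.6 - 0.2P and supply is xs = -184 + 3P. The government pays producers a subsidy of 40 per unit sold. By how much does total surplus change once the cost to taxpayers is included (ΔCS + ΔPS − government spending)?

Net change in total surplus = -150

Pre-subsidy: 177.6 - 0.2P = -184 + 3P gives P* = 113, x* = 155.
With the subsidy, sellers receive Ps = Pb + 40 for each unit, where Pb is the price buyers pay.
Supply in terms of Pb becomes xs = -184 + 3(Pb + 40) = -64 + 3Pb. Setting this equal to demand: 177.6 - 0.2Pb = -64 + 3Pb, so Pb = 75.5.
Sellers receive Ps = 75.5 + 40 = 115.5; x' = 177.6 − 0.2·75.5 = 162.5.
ΔCS = ½(155 + 162.5)(113 − 75.5) = 5953.125; ΔPS = ½(155 + 162.5)(115.5 − 113) = 396.875.
Government spending = 40 × 162.5 = 6500.
Net change = 5953.125 + 396.875 − 6500 = -150. The loss equals the DWL triangle ½·40·7.5.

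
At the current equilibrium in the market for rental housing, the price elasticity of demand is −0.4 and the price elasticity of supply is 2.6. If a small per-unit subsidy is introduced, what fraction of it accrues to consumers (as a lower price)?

Consumer share = 13/15

For a small subsidy around the equilibrium, the benefit split depends on the relative slopes, which at a point are proportional to the elasticities.
Buyer share = εs/(εs + |εd|) = 2.6/(2.6 + 0.4) = 13/15; seller share = |εd|/(εs + |εd|) = 2/15.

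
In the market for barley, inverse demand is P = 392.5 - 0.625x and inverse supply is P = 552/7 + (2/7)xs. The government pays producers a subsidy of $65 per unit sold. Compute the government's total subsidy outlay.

Pre-subsidy: 392.5 - 0.625x = 552/7 + (2/7)x gives x* = 17564/51 and P* = 9040/51.
With the subsidy, sellers receive Ps = Pb + 65 for each unit, where Pb is the price buyers pay.
On the curves, Pb = 392.5 - 0.625x and Ps = 552/7 + (2/7)x; the wedge Ps − Pb = 65 gives 552/7 + (2/7)x − (392.5 - 0.625x) = 65, so x' = 7068/17.
Then Pb = 392.5 − 0.625·(7068/17) = 2255/17 and Ps = 552/7 + (2/7)·(7068/17) = 3360/17.
Government outlay = subsidy × quantity = 65 × 7068/17 = 459420/17.

Government cost = 459420/17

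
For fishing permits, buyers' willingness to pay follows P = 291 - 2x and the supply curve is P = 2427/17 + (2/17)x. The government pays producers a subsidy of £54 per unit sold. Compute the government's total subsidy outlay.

Government cost = £5157

Pre-subsidy: 291 - 2x = 2427/17 + (2/17)x gives x* = 70 and P* = 151.
With the subsidy, sellers receive Ps = Pb + 54 for each unit, where Pb is the price buyers pay.
On the curves, Pb = 291 - 2x and Ps = 2427/17 + (2/17)x; the wedge Ps − Pb = 54 gives 2427/17 + (2/17)x − (291 - 2x) = 54, so x' = 95.5.
Then Pb = 291 − 2·95.5 = 100 and Ps = 2427/17 + (2/17)·95.5 = 154.
Government outlay = subsidy × quantity = 54 × 95.5 = 5157.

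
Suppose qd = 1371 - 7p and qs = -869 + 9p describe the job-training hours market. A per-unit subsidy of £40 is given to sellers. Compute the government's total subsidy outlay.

Pre-subsidy: 1371 - 7p = -869 + 9p gives p* = 140, q* = 391.
With the subsidy, sellers receive ps = pb + 40 for each unit, where pb is the price buyers pay.
Supply in terms of pb becomes qs = -869 + 9(pb + 40) = -509 + 9pb. Setting this equal to demand: 1371 - 7pb = -509 + 9pb, so pb = 117.5.
Sellers receive ps = 117.5 + 40 = 157.5; q' = 1371 − 7·117.5 = 548.5.
Government outlay = subsidy × quantity = 40 × 548.5 = 21940.

Government cost = £21940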